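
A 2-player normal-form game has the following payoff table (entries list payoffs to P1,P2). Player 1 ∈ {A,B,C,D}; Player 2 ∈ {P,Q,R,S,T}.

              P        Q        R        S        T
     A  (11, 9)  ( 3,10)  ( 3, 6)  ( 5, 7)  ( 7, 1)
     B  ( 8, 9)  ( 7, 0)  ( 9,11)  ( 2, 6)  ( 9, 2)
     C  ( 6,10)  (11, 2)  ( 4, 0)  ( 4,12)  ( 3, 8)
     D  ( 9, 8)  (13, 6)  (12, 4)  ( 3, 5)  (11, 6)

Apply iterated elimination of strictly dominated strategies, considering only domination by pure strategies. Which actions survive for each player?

Survivors P1:{A,C,D} P2:{P,Q,S}

P1 drop B (D beats it: P:9>8 Q:13>7 R:12>9 S:3>2 T:11>9)
P2 drop R (P beats it: A:9>6 C:10>0 D:8>4)
P2 drop T (P beats it: A:9>1 C:10>8 D:8>6)
P1→{A,C,D} P2→{P,Q,S}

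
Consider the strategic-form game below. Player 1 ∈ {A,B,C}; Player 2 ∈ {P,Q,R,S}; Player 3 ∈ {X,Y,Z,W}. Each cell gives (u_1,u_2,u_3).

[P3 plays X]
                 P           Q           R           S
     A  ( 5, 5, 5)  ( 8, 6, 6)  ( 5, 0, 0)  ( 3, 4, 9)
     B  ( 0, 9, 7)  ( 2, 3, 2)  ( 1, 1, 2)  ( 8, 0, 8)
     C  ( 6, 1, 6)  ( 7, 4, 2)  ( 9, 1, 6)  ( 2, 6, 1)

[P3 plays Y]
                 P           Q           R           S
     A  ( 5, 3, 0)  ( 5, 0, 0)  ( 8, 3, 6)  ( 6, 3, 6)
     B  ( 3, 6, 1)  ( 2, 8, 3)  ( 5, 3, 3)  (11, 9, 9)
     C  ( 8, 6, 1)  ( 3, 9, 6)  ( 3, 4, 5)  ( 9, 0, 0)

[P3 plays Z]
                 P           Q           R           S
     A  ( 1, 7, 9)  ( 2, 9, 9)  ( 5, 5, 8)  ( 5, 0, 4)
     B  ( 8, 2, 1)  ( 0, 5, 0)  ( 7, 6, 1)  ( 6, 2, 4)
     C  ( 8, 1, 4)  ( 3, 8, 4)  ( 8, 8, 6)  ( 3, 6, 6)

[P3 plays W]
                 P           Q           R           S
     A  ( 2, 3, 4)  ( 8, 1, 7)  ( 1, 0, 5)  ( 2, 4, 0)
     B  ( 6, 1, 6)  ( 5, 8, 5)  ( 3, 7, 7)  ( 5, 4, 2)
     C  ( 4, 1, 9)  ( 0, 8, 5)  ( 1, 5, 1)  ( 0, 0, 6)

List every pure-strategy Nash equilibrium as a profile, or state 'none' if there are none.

Nash profiles: (B,S,Y), (C,R,Z)

(A,P,X): not NE [P1→C gives 6>5; P2→Q gives 6>5; P3→Z gives 9>5]
(A,P,Y): not NE [P1→C gives 8>5; P3→Z gives 9>0]
(A,P,Z): not NE [P1→C gives 8>1; P2→Q gives 9>7]
(A,P,W): not NE [P1→B gives 6>2; P2→S gives 4>3; P3→Z gives 9>4]
(A,Q,X): not NE [P3→Z gives 9>6]
(A,Q,Y): not NE [P2→S gives 3>0; P3→Z gives 9>0]
(A,Q,Z): not NE [P1→C gives 3>2]
(A,Q,W): not NE [P2→S gives 4>1; P3→Z gives 9>7]
(A,R,X): not NE [P1→C gives 9>5; P2→Q gives 6>0; P3→Z gives 8>0]
(A,R,Y): not NE [P3→Z gives 8>6]
(A,R,Z): not NE [P1→C gives 8>5; P2→Q gives 9>5]
(A,R,W): not NE [P1→B gives 3>1; P2→S gives 4>0; P3→Z gives 8>5]
(A,S,X): not NE [P1→B gives 8>3; P2→Q gives 6>4]
(A,S,Y): not NE [P1→B gives 11>6; P3→X gives 9>6]
(A,S,Z): not NE [P1→B gives 6>5; P2→Q gives 9>0; P3→X gives 9>4]
(A,S,W): not NE [P1→B gives 5>2; P3→X gives 9>0]
(B,P,X): not NE [P1→C gives 6>0]
(B,P,Y): not NE [P1→C gives 8>3; P2→S gives 9>6; P3→X gives 7>1]
(B,P,Z): not NE [P2→R gives 6>2; P3→X gives 7>1]
(B,P,W): not NE [P2→Q gives 8>1; P3→X gives 7>6]
(B,Q,X): not NE [P1→A gives 8>2; P2→P gives 9>3; P3→W gives 5>2]
(B,Q,Y): not NE [P1→A gives 5>2; P2→S gives 9>8; P3→W gives 5>3]
(B,Q,Z): not NE [P1→C gives 3>0; P2→R gives 6>5; P3→W gives 5>0]
(B,Q,W): not NE [P1→A gives 8>5]
(B,R,X): not NE [P1→C gives 9>1; P2→P gives 9>1; P3→W gives 7>2]
(B,R,Y): not NE [P1→A gives 8>5; P2→S gives 9>3; P3→W gives 7>3]
(B,R,Z): not NE [P1→C gives 8>7; P3→W gives 7>1]
(B,R,W): not NE [P2→Q gives 8>7]
(B,S,X): not NE [P2→P gives 9>0; P3→Y gives 9>8]
(B,S,Y): NE
(B,S,Z): not NE [P2→R gives 6>2; P3→Y gives 9>4]
(B,S,W): not NE [P2→Q gives 8>4; P3→Y gives 9>2]
(C,P,X): not NE [P2→S gives 6>1; P3→W gives 9>6]
(C,P,Y): not NE [P2→Q gives 9>6; P3→W gives 9>1]
(C,P,Z): not NE [P2→R gives 8>1; P3→W gives 9>4]
(C,P,W): not NE [P1→B gives 6>4; P2→Q gives 8>1]
(C,Q,X): not NE [P1→A gives 8>7; P2→S gives 6>4; P3→Y gives 6>2]
(C,Q,Y): not NE [P1→A gives 5>3]
(C,Q,Z): not NE [P3→Y gives 6>4]
(C,Q,W): not NE [P1→A gives 8>0; P3→Y gives 6>5]
(C,R,X): not NE [P2→S gives 6>1]
(C,R,Y): not NE [P1→A gives 8>3; P2→Q gives 9>4; P3→Z gives 6>5]
(C,R,Z): NE
(C,R,W): not NE [P1→B gives 3>1; P2→Q gives 8>5; P3→Z gives 6>1]
(C,S,X): not NE [P1→B gives 8>2; P3→W gives 6>1]
(C,S,Y): not NE [P1→B gives 11>9; P2→Q gives 9>0; P3→W gives 6>0]
(C,S,Z): not NE [P1→B gives 6>3; P2→R gives 8>6]
(C,S,W): not NE [P1→B gives 5>0; P2→Q gives 8>0]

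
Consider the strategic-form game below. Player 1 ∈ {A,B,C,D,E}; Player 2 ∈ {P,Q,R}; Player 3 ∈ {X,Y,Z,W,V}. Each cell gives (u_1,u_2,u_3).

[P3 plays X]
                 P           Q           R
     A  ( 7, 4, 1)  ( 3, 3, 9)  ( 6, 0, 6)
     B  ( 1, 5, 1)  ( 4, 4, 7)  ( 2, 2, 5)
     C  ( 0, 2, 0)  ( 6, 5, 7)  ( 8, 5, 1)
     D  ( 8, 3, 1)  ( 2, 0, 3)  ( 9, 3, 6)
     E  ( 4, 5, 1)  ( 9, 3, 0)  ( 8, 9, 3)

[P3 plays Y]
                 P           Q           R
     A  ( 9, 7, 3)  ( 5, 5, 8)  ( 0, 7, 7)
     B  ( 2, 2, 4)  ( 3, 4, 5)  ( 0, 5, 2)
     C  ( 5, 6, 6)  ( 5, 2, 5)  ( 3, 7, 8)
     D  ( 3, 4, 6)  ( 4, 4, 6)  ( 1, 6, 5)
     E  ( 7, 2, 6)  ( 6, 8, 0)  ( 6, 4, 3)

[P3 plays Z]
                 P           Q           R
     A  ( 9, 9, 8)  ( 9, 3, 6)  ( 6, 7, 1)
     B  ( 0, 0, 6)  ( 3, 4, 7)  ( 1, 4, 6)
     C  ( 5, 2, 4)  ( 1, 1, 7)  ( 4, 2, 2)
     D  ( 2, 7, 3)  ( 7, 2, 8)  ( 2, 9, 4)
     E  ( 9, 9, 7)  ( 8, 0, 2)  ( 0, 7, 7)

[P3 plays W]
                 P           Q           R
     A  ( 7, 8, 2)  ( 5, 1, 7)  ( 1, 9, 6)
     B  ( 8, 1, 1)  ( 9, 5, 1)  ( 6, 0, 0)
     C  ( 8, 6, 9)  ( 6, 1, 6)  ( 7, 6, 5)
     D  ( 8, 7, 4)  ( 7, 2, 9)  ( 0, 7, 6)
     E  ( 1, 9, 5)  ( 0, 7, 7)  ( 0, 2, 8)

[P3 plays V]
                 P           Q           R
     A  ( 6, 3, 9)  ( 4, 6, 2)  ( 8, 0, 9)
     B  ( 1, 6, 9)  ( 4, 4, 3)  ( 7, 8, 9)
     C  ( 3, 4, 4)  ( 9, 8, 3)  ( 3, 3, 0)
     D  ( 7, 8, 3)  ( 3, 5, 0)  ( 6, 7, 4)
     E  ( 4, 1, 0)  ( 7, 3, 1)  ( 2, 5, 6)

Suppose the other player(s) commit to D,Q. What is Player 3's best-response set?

u_3(X vs D,Q) = 3
u_3(Y vs D,Q) = 6
u_3(Z vs D,Q) = 8
u_3(W vs D,Q) = 9
u_3(V vs D,Q) = 0
max payoff 9 at {W}

argmax u_3 = {W}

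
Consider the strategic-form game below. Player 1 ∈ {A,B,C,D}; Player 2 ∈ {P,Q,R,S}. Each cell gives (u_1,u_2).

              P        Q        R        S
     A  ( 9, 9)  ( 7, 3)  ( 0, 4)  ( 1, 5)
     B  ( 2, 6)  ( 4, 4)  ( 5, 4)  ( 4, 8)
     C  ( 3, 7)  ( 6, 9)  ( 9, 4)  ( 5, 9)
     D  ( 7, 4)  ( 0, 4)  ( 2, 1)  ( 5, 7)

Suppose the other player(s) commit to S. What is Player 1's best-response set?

u_1(A vs S) = 1
u_1(B vs S) = 4
u_1(C vs S) = 5
u_1(D vs S) = 5
max payoff 5 at {C,D}

P1 best: {C,D}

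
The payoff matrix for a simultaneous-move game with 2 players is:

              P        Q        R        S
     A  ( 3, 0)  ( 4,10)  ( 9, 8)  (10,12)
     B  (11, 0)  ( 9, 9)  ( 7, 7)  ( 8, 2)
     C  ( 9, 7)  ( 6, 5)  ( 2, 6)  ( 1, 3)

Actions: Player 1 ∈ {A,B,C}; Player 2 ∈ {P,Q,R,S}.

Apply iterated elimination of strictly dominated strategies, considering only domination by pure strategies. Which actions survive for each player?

P1 drop C (B beats it: P:11>9 Q:9>6 R:7>2 S:8>1)
P2 drop P (Q beats it: A:10>0 B:9>0)
P2 drop R (Q beats it: A:10>8 B:9>7)
P1→{A,B} P2→{Q,S}

Survivors P1:{A,B} P2:{Q,S}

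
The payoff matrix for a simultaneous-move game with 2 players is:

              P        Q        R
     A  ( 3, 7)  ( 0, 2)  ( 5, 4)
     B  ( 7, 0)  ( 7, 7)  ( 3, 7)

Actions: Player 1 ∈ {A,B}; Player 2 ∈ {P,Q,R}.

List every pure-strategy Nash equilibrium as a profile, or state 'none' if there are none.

(A,P): not NE [P1→B gives 7>3]
(A,Q): not NE [P1→B gives 7>0; P2→P gives 7>2]
(A,R): not NE [P2→P gives 7>4]
(B,P): not NE [P2→R gives 7>0]
(B,Q): NE
(B,R): not NE [P1→A gives 5>3]

PSNE = {(B,Q)}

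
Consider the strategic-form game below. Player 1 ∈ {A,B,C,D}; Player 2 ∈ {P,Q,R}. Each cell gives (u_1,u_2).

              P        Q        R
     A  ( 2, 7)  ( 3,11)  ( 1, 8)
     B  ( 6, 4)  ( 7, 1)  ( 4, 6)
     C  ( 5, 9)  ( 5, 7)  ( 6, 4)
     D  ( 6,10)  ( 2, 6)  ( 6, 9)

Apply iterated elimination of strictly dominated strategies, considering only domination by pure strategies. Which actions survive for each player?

IESDS → P1:{B,C,D} P2:{P,R}

P1 drop A (B beats it: P:6>2 Q:7>3 R:4>1)
P2 drop Q (P beats it: B:4>1 C:9>7 D:10>6)
P1→{B,C,D} P2→{P,R}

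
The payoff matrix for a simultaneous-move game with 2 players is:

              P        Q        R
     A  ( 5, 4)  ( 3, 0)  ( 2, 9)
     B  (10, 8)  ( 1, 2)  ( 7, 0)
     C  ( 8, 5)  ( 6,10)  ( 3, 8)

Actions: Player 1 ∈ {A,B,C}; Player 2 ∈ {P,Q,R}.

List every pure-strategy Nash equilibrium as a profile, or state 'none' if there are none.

Nash profiles: (B,P), (C,Q)

(A,P): not NE [P1→B gives 10>5; P2→R gives 9>4]
(A,Q): not NE [P1→C gives 6>3; P2→R gives 9>0]
(A,R): not NE [P1→B gives 7>2]
(B,P): NE
(B,Q): not NE [P1→C gives 6>1; P2→P gives 8>2]
(B,R): not NE [P2→P gives 8>0]
(C,P): not NE [P1→B gives 10>8; P2→Q gives 10>5]
(C,Q): NE
(C,R): not NE [P1→B gives 7>3; P2→Q gives 10>8]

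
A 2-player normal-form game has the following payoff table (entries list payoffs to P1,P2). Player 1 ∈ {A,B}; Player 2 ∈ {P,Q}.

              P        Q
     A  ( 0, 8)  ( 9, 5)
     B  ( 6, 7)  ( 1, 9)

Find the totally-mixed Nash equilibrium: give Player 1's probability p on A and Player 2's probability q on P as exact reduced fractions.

(p,q) = (2/5, 4/7)

P1 indiff ⇒ q·0+(1-q)·9 = q·6+(1-q)·1 ⇒ q(-6) = (1-q)(-8) ⇒ q = 4/7
P2 indiff ⇒ p·8+(1-p)·7 = p·5+(1-p)·9 ⇒ p(3) = (1-p)(2) ⇒ p = 2/5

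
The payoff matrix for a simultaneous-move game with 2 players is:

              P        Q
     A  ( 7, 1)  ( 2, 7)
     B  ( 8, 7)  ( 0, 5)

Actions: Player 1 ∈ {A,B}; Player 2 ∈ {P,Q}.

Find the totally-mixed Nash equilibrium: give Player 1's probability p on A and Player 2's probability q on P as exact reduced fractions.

P1 indiff ⇒ q·7+(1-q)·2 = q·8+(1-q)·0 ⇒ q(-1) = (1-q)(-2) ⇒ q = 2/3
P2 indiff ⇒ p·1+(1-p)·7 = p·7+(1-p)·5 ⇒ p(-6) = (1-p)(-2) ⇒ p = 1/4

P1 mixes 1/4 on A; P2 mixes 2/3 on P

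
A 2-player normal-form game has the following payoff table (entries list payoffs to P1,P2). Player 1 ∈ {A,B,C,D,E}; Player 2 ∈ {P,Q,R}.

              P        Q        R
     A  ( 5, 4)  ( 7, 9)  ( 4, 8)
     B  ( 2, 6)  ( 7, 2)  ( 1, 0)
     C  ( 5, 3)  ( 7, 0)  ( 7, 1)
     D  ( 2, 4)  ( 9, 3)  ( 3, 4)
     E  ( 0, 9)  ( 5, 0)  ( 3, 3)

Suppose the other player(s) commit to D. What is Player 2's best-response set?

P2 best: {P,R}

u_2(P vs D) = 4
u_2(Q vs D) = 3
u_2(R vs D) = 4
max payoff 4 at {P,R}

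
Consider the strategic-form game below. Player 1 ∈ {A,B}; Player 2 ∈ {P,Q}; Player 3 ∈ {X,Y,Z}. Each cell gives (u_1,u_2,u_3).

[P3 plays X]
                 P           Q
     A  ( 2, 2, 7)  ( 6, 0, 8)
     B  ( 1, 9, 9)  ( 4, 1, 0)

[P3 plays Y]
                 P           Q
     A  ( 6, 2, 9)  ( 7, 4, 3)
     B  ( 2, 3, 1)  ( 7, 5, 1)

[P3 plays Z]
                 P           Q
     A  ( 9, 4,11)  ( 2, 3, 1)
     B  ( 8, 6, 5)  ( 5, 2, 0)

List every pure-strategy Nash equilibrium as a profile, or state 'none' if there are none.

NE set: (A,P,Z), (B,Q,Y)

(A,P,X): not NE [P3→Z gives 11>7]
(A,P,Y): not NE [P2→Q gives 4>2; P3→Z gives 11>9]
(A,P,Z): NE
(A,Q,X): not NE [P2→P gives 2>0]
(A,Q,Y): not NE [P3→X gives 8>3]
(A,Q,Z): not NE [P1→B gives 5>2; P2→P gives 4>3; P3→X gives 8>1]
(B,P,X): not NE [P1→A gives 2>1]
(B,P,Y): not NE [P1→A gives 6>2; P2→Q gives 5>3; P3→X gives 9>1]
(B,P,Z): not NE [P1→A gives 9>8; P3→X gives 9>5]
(B,Q,X): not NE [P1→A gives 6>4; P2→P gives 9>1; P3→Y gives 1>0]
(B,Q,Y): NE
(B,Q,Z): not NE [P2→P gives 6>2; P3→Y gives 1>0]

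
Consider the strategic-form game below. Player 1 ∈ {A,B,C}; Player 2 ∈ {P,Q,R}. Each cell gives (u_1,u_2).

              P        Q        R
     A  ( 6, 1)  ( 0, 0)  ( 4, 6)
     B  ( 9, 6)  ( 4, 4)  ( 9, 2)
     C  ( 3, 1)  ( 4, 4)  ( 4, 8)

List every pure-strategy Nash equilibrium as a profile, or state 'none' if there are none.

(A,P): not NE [P1→B gives 9>6; P2→R gives 6>1]
(A,Q): not NE [P1→C gives 4>0; P2→R gives 6>0]
(A,R): not NE [P1→B gives 9>4]
(B,P): NE
(B,Q): not NE [P2→P gives 6>4]
(B,R): not NE [P2→P gives 6>2]
(C,P): not NE [P1→B gives 9>3; P2→R gives 8>1]
(C,Q): not NE [P2→R gives 8>4]
(C,R): not NE [P1→B gives 9>4]

Nash profiles: (B,P)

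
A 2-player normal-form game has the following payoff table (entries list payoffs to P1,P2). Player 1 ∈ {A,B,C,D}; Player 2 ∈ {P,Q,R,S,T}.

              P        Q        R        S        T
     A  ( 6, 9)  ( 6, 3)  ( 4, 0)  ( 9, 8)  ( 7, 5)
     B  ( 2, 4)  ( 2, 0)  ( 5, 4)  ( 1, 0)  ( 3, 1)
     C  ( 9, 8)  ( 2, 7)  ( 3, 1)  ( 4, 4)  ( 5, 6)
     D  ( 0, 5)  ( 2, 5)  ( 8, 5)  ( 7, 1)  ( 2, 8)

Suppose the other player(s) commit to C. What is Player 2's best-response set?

u_2(P vs C) = 8
u_2(Q vs C) = 7
u_2(R vs C) = 1
u_2(S vs C) = 4
u_2(T vs C) = 6
max payoff 8 at {P}

BR_2 = {P}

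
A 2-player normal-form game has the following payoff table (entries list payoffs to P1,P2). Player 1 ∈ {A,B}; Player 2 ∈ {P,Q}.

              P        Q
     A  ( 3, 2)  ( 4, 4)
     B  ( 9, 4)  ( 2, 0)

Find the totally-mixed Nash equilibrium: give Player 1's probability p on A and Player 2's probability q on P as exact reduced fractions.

P1 indiff ⇒ q·3+(1-q)·4 = q·9+(1-q)·2 ⇒ q(-6) = (1-q)(-2) ⇒ q = 1/4
P2 indiff ⇒ p·2+(1-p)·4 = p·4+(1-p)·0 ⇒ p(-2) = (1-p)(-4) ⇒ p = 2/3

P1 mixes 2/3 on A; P2 mixes 1/4 on P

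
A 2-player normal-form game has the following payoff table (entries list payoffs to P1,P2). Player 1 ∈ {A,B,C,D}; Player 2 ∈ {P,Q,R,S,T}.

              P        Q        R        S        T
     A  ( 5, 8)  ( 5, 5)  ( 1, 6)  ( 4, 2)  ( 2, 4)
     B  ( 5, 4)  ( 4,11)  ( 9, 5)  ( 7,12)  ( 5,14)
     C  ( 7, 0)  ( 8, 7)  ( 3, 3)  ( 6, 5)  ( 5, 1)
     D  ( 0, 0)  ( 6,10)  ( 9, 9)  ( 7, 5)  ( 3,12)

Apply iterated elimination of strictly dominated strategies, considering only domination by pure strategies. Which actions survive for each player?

IESDS → P1:{B,C,D} P2:{Q,S,T}

P1 drop A (C beats it: P:7>5 Q:8>5 R:3>1 S:6>4 T:5>2)
P2 drop P (Q beats it: B:11>4 C:7>0 D:10>0)
P2 drop R (Q beats it: B:11>5 C:7>3 D:10>9)
P1→{B,C,D} P2→{Q,S,T}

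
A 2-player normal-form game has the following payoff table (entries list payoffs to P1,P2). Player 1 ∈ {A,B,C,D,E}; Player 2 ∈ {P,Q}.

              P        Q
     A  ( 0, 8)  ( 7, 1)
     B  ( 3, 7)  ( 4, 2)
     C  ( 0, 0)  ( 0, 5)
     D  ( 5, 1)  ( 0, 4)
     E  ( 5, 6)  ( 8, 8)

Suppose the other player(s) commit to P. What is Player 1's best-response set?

u_1(A vs P) = 0
u_1(B vs P) = 3
u_1(C vs P) = 0
u_1(D vs P) = 5
u_1(E vs P) = 5
max payoff 5 at {D,E}

P1 best: {D,E}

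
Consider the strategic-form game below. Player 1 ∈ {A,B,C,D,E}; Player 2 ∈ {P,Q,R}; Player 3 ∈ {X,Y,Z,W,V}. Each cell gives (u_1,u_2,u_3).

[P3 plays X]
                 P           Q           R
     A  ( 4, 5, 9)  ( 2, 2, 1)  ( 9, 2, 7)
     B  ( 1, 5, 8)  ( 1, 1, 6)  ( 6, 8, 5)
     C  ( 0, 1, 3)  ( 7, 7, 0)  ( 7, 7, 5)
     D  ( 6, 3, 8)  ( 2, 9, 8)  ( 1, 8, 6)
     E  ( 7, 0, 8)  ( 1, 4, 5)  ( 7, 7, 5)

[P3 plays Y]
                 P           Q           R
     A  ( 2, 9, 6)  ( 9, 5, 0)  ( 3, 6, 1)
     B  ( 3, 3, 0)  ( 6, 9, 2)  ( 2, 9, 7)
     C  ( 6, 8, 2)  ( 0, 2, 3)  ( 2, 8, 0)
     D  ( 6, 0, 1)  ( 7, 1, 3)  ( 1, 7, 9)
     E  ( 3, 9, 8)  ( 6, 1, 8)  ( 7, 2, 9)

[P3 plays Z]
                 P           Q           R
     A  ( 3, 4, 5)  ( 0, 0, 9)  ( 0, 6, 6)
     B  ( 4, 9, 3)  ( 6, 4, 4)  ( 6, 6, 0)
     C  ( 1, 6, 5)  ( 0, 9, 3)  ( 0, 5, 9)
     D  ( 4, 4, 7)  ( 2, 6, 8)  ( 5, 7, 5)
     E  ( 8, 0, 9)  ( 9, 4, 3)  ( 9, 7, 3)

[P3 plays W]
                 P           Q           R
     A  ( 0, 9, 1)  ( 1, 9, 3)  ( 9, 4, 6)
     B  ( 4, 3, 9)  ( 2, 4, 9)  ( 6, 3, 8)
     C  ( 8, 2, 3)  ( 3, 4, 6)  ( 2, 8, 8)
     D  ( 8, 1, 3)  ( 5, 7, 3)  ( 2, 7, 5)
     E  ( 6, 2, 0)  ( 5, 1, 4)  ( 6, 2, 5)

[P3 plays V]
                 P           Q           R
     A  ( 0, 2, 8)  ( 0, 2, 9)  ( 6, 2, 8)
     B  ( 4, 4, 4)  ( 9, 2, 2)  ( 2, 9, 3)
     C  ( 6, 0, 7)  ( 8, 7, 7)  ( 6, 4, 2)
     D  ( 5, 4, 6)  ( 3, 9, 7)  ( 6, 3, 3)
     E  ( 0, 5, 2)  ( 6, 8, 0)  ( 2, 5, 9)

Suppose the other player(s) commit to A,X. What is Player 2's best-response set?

u_2(P vs A,X) = 5
u_2(Q vs A,X) = 2
u_2(R vs A,X) = 2
max payoff 5 at {P}

BR_2 = {P}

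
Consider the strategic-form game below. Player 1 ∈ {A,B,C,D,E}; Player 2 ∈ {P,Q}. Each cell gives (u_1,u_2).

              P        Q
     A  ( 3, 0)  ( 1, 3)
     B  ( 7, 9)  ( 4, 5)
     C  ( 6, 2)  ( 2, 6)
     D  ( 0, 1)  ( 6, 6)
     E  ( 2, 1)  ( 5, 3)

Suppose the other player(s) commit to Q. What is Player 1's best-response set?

u_1(A vs Q) = 1
u_1(B vs Q) = 4
u_1(C vs Q) = 2
u_1(D vs Q) = 6
u_1(E vs Q) = 5
max payoff 6 at {D}

argmax u_1 = {D}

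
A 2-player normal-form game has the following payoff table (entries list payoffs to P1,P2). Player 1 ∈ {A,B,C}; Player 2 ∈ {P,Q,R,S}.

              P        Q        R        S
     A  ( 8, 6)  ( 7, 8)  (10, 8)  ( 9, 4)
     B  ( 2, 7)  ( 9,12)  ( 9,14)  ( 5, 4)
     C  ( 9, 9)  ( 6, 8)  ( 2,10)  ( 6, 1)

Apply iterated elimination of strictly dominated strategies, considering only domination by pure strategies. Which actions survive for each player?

Remaining: P1:{A,B} P2:{Q,R}

P2 drop P (R beats it: A:8>6 B:14>7 C:10>9)
P1 drop C (A beats it: Q:7>6 R:10>2 S:9>6)
P2 drop S (Q beats it: A:8>4 B:12>4)
P1→{A,B} P2→{Q,R}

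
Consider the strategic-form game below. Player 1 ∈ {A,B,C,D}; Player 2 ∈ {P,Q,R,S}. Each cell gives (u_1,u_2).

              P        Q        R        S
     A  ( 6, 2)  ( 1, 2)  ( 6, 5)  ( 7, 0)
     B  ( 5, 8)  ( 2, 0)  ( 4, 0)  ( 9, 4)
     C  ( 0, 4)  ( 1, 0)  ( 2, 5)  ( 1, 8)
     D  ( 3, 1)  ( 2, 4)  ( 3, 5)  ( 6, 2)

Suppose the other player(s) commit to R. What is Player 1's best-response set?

BR_1 = {A}

u_1(A vs R) = 6
u_1(B vs R) = 4
u_1(C vs R) = 2
u_1(D vs R) = 3
max payoff 6 at {A}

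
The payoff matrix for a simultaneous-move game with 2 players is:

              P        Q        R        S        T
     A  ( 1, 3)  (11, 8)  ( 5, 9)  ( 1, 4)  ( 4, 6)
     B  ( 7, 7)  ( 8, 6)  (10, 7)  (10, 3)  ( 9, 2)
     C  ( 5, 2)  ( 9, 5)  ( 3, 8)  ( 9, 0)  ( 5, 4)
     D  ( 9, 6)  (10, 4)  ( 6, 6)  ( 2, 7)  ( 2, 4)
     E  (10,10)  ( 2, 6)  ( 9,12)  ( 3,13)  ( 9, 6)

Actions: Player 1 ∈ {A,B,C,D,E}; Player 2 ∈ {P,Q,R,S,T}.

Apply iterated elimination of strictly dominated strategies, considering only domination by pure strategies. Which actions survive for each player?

Survivors P1:{B,E} P2:{P,R,S}

P2 drop Q (R beats it: A:9>8 B:7>6 C:8>5 D:6>4 E:12>6)
P1 drop A (B beats it: P:7>1 R:10>5 S:10>1 T:9>4)
P1 drop C (B beats it: P:7>5 R:10>3 S:10>9 T:9>5)
P1 drop D (E beats it: P:10>9 R:9>6 S:3>2 T:9>2)
P2 drop T (P beats it: B:7>2 E:10>6)
P1→{B,E} P2→{P,R,S}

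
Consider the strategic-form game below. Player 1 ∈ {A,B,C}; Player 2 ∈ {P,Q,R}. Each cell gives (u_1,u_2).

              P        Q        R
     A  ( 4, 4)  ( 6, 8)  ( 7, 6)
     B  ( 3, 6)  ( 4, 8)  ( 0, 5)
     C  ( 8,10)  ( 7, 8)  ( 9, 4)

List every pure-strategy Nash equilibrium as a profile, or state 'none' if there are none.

PSNE = {(C,P)}

(A,P): not NE [P1→C gives 8>4; P2→Q gives 8>4]
(A,Q): not NE [P1→C gives 7>6]
(A,R): not NE [P1→C gives 9>7; P2→Q gives 8>6]
(B,P): not NE [P1→C gives 8>3; P2→Q gives 8>6]
(B,Q): not NE [P1→C gives 7>4]
(B,R): not NE [P1→C gives 9>0; P2→Q gives 8>5]
(C,P): NE
(C,Q): not NE [P2→P gives 10>8]
(C,R): not NE [P2→P gives 10>4]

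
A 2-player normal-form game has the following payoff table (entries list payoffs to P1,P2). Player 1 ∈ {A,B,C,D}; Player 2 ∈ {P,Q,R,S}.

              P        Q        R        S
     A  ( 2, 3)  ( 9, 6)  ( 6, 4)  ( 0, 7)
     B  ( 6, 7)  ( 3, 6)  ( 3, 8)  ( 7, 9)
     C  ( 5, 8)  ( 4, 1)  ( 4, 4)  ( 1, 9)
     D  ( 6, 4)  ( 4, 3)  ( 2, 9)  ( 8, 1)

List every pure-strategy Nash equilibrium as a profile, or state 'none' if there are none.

PSNE: ∅

(A,P): not NE [P1→D gives 6>2; P2→S gives 7>3]
(A,Q): not NE [P2→S gives 7>6]
(A,R): not NE [P2→S gives 7>4]
(A,S): not NE [P1→D gives 8>0]
(B,P): not NE [P2→S gives 9>7]
(B,Q): not NE [P1→A gives 9>3; P2→S gives 9>6]
(B,R): not NE [P1→A gives 6>3; P2→S gives 9>8]
(B,S): not NE [P1→D gives 8>7]
(C,P): not NE [P1→D gives 6>5; P2→S gives 9>8]
(C,Q): not NE [P1→A gives 9>4; P2→S gives 9>1]
(C,R): not NE [P1→A gives 6>4; P2→S gives 9>4]
(C,S): not NE [P1→D gives 8>1]
(D,P): not NE [P2→R gives 9>4]
(D,Q): not NE [P1→A gives 9>4; P2→R gives 9>3]
(D,R): not NE [P1→A gives 6>2]
(D,S): not NE [P2→R gives 9>1]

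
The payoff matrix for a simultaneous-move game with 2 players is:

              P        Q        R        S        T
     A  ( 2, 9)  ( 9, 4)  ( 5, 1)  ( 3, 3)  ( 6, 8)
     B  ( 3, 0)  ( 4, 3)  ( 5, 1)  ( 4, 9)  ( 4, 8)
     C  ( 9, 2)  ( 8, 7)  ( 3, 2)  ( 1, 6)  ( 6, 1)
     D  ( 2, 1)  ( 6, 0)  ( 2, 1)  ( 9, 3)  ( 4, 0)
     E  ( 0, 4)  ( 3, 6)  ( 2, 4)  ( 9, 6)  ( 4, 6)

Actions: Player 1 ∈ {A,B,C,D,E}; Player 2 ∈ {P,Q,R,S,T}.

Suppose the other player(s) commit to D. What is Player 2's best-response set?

argmax u_2 = {S}

u_2(P vs D) = 1
u_2(Q vs D) = 0
u_2(R vs D) = 1
u_2(S vs D) = 3
u_2(T vs D) = 0
max payoff 3 at {S}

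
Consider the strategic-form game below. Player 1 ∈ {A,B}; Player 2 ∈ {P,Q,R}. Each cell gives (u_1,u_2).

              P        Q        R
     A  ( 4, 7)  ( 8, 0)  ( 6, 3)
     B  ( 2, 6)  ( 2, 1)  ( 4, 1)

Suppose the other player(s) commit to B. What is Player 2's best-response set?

P2 best: {P}

u_2(P vs B) = 6
u_2(Q vs B) = 1
u_2(R vs B) = 1
max payoff 6 at {P}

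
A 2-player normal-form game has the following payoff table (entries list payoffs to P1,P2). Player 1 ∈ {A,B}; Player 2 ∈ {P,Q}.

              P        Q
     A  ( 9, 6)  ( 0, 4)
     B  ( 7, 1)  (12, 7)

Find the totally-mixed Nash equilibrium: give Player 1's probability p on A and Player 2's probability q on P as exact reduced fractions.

P1 indiff ⇒ q·9+(1-q)·0 = q·7+(1-q)·12 ⇒ q(2) = (1-q)(12) ⇒ q = 6/7
P2 indiff ⇒ p·6+(1-p)·1 = p·4+(1-p)·7 ⇒ p(2) = (1-p)(6) ⇒ p = 3/4

p=3/4, q=6/7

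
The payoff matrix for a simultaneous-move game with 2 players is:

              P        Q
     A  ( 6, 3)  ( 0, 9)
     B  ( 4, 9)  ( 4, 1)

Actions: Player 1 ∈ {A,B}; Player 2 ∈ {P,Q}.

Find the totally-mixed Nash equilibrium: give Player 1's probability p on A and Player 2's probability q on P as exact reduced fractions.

(p,q) = (4/7, 2/3)

P1 indiff ⇒ q·6+(1-q)·0 = q·4+(1-q)·4 ⇒ q(2) = (1-q)(4) ⇒ q = 2/3
P2 indiff ⇒ p·3+(1-p)·9 = p·9+(1-p)·1 ⇒ p(-6) = (1-p)(-8) ⇒ p = 4/7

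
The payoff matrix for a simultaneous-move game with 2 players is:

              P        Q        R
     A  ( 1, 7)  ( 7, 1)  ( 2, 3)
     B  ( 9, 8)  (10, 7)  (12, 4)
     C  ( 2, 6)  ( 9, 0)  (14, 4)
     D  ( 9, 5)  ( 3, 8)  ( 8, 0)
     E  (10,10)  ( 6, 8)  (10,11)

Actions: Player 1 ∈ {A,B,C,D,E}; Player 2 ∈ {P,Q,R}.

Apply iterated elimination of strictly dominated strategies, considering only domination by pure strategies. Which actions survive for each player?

IESDS → P1:{B,C,E} P2:{P,R}

P1 drop A (B beats it: P:9>1 Q:10>7 R:12>2)
P1 drop D (E beats it: P:10>9 Q:6>3 R:10>8)
P2 drop Q (P beats it: B:8>7 C:6>0 E:10>8)
P1→{B,C,E} P2→{P,R}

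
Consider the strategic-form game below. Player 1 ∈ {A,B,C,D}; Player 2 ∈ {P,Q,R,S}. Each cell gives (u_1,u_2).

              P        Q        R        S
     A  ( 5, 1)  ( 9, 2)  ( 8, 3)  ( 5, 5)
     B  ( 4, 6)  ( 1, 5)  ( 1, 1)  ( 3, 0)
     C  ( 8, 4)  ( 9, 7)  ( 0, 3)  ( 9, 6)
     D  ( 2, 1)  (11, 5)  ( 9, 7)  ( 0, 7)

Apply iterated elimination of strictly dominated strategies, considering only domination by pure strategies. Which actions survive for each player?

P1 drop B (A beats it: P:5>4 Q:9>1 R:8>1 S:5>3)
P2 drop P (Q beats it: A:2>1 C:7>4 D:5>1)
P1→{A,C,D} P2→{Q,R,S}

Remaining: P1:{A,C,D} P2:{Q,R,S}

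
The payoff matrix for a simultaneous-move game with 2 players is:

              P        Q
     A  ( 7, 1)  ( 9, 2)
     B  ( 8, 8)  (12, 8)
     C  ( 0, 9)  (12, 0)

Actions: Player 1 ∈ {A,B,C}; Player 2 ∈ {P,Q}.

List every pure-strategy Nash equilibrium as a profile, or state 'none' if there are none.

(A,P): not NE [P1→B gives 8>7; P2→Q gives 2>1]
(A,Q): not NE [P1→C gives 12>9]
(B,P): NE
(B,Q): NE
(C,P): not NE [P1→B gives 8>0]
(C,Q): not NE [P2→P gives 9>0]

Nash profiles: (B,P), (B,Q)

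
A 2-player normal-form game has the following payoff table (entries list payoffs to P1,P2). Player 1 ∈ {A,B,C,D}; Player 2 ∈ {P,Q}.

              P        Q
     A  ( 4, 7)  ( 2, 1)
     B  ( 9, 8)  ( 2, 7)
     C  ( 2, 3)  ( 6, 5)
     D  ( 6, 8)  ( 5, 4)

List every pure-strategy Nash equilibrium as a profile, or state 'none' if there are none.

(A,P): not NE [P1→B gives 9>4]
(A,Q): not NE [P1→C gives 6>2; P2→P gives 7>1]
(B,P): NE
(B,Q): not NE [P1→C gives 6>2; P2→P gives 8>7]
(C,P): not NE [P1→B gives 9>2; P2→Q gives 5>3]
(C,Q): NE
(D,P): not NE [P1→B gives 9>6]
(D,Q): not NE [P1→C gives 6>5; P2→P gives 8>4]

NE set: (B,P), (C,Q)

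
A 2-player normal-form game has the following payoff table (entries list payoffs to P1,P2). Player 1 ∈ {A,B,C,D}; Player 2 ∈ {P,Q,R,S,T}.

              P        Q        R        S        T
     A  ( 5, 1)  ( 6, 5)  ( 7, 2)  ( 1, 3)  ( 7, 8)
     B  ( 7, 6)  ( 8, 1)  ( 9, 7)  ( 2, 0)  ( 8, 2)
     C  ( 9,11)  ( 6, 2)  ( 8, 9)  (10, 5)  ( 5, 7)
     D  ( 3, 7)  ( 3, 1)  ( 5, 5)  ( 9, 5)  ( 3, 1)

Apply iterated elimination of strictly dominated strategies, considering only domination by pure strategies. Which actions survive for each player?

P1 drop A (B beats it: P:7>5 Q:8>6 R:9>7 S:2>1 T:8>7)
P1 drop D (C beats it: P:9>3 Q:6>3 R:8>5 S:10>9 T:5>3)
P2 drop Q (P beats it: B:6>1 C:11>2)
P2 drop S (P beats it: B:6>0 C:11>5)
P2 drop T (P beats it: B:6>2 C:11>7)
P1→{B,C} P2→{P,R}

IESDS → P1:{B,C} P2:{P,R}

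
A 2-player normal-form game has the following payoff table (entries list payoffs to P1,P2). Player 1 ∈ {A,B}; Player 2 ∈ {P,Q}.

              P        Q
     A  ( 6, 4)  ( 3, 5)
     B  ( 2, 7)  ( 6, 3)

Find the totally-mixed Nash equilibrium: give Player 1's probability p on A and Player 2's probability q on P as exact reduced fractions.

p=4/5, q=3/7

P1 indiff ⇒ q·6+(1-q)·3 = q·2+(1-q)·6 ⇒ q(4) = (1-q)(3) ⇒ q = 3/7
P2 indiff ⇒ p·4+(1-p)·7 = p·5+(1-p)·3 ⇒ p(-1) = (1-p)(-4) ⇒ p = 4/5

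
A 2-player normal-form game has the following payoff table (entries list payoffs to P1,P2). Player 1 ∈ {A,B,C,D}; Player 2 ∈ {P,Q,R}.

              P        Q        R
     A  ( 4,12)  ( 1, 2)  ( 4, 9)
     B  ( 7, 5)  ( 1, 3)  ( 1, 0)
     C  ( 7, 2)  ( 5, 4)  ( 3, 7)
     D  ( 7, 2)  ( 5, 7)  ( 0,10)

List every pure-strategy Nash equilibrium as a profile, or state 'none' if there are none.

PSNE = {(B,P)}

(A,P): not NE [P1→D gives 7>4]
(A,Q): not NE [P1→D gives 5>1; P2→P gives 12>2]
(A,R): not NE [P2→P gives 12>9]
(B,P): NE
(B,Q): not NE [P1→D gives 5>1; P2→P gives 5>3]
(B,R): not NE [P1→A gives 4>1; P2→P gives 5>0]
(C,P): not NE [P2→R gives 7>2]
(C,Q): not NE [P2→R gives 7>4]
(C,R): not NE [P1→A gives 4>3]
(D,P): not NE [P2→R gives 10>2]
(D,Q): not NE [P2→R gives 10>7]
(D,R): not NE [P1→A gives 4>0]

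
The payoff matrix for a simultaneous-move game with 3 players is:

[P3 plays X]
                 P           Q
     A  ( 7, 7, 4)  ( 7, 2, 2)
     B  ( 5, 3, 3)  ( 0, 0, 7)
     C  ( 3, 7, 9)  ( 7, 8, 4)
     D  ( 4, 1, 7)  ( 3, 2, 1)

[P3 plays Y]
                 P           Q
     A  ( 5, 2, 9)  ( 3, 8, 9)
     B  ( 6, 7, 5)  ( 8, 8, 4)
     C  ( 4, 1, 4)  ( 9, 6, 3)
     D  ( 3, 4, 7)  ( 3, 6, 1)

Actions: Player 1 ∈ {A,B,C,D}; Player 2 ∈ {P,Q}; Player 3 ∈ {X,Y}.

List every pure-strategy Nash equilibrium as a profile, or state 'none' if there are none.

(A,P,X): not NE [P3→Y gives 9>4]
(A,P,Y): not NE [P1→B gives 6>5; P2→Q gives 8>2]
(A,Q,X): not NE [P2→P gives 7>2; P3→Y gives 9>2]
(A,Q,Y): not NE [P1→C gives 9>3]
(B,P,X): not NE [P1→A gives 7>5; P3→Y gives 5>3]
(B,P,Y): not NE [P2→Q gives 8>7]
(B,Q,X): not NE [P1→C gives 7>0; P2→P gives 3>0]
(B,Q,Y): not NE [P1→C gives 9>8; P3→X gives 7>4]
(C,P,X): not NE [P1→A gives 7>3; P2→Q gives 8>7]
(C,P,Y): not NE [P1→B gives 6>4; P2→Q gives 6>1; P3→X gives 9>4]
(C,Q,X): NE
(C,Q,Y): not NE [P3→X gives 4>3]
(D,P,X): not NE [P1→A gives 7>4; P2→Q gives 2>1]
(D,P,Y): not NE [P1→B gives 6>3; P2→Q gives 6>4]
(D,Q,X): not NE [P1→C gives 7>3]
(D,Q,Y): not NE [P1→C gives 9>3]

NE set: (C,Q,X)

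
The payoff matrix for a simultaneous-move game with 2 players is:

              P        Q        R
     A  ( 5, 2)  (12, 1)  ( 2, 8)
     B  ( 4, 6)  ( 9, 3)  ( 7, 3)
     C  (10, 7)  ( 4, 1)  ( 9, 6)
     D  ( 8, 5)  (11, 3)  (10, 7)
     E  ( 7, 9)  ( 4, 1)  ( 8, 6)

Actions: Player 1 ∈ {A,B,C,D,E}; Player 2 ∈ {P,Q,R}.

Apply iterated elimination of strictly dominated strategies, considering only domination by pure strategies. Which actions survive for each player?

IESDS → P1:{C,D} P2:{P,R}

P1 drop B (D beats it: P:8>4 Q:11>9 R:10>7)
P1 drop E (D beats it: P:8>7 Q:11>4 R:10>8)
P2 drop Q (P beats it: A:2>1 C:7>1 D:5>3)
P1 drop A (C beats it: P:10>5 R:9>2)
P1→{C,D} P2→{P,R}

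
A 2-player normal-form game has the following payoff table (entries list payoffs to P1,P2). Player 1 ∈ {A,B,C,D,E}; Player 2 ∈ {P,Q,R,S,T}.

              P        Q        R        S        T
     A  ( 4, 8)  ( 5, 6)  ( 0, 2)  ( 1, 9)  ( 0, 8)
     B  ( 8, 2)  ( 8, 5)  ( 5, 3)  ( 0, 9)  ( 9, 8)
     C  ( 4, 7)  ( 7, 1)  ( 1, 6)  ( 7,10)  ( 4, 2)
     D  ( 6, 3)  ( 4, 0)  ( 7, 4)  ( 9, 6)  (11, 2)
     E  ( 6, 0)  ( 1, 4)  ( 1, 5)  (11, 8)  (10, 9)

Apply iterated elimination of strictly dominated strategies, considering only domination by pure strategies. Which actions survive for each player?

Remaining: P1:{D,E} P2:{S,T}

P2 drop P (S beats it: A:9>8 B:9>2 C:10>7 D:6>3 E:8>0)
P1 drop A (C beats it: Q:7>5 R:1>0 S:7>1 T:4>0)
P2 drop Q (S beats it: B:9>5 C:10>1 D:6>0 E:8>4)
P1 drop B (D beats it: R:7>5 S:9>0 T:11>9)
P1 drop C (D beats it: R:7>1 S:9>7 T:11>4)
P2 drop R (S beats it: D:6>4 E:8>5)
P1→{D,E} P2→{S,T}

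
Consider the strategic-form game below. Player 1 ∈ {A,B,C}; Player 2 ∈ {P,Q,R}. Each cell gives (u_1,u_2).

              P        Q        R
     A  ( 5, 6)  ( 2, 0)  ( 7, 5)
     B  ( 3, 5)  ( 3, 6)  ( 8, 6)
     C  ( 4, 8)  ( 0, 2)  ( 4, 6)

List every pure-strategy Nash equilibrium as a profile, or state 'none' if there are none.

(A,P): NE
(A,Q): not NE [P1→B gives 3>2; P2→P gives 6>0]
(A,R): not NE [P1→B gives 8>7; P2→P gives 6>5]
(B,P): not NE [P1→A gives 5>3; P2→R gives 6>5]
(B,Q): NE
(B,R): NE
(C,P): not NE [P1→A gives 5>4]
(C,Q): not NE [P1→B gives 3>0; P2→P gives 8>2]
(C,R): not NE [P1→B gives 8>4; P2→P gives 8>6]

NE set: (A,P), (B,Q), (B,R)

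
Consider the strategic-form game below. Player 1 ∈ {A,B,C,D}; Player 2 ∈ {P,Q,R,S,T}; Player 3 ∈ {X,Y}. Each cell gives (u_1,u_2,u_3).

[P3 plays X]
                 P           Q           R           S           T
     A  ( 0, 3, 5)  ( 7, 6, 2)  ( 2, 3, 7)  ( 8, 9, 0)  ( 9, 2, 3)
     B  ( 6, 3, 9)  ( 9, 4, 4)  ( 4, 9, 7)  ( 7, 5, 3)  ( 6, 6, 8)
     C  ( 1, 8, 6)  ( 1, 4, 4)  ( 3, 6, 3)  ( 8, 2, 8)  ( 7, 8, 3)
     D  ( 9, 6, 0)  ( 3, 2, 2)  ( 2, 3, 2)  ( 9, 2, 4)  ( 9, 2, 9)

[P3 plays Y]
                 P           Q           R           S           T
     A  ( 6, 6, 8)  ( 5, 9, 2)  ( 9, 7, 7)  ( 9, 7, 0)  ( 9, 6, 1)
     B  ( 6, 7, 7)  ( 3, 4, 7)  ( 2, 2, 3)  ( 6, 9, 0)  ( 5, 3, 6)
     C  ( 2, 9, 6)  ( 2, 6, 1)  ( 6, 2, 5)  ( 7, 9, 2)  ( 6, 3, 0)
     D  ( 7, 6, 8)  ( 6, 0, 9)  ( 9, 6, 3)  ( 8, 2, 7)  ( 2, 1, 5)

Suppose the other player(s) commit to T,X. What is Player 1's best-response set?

u_1(A vs T,X) = 9
u_1(B vs T,X) = 6
u_1(C vs T,X) = 7
u_1(D vs T,X) = 9
max payoff 9 at {A,D}

argmax u_1 = {A,D}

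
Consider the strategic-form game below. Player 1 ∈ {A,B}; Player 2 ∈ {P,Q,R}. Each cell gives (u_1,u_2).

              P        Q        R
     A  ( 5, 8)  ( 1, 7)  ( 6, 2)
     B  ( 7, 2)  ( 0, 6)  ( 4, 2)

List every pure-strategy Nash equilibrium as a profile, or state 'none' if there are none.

PSNE: ∅

(A,P): not NE [P1→B gives 7>5]
(A,Q): not NE [P2→P gives 8>7]
(A,R): not NE [P2→P gives 8>2]
(B,P): not NE [P2→Q gives 6>2]
(B,Q): not NE [P1→A gives 1>0]
(B,R): not NE [P1→A gives 6>4; P2→Q gives 6>2]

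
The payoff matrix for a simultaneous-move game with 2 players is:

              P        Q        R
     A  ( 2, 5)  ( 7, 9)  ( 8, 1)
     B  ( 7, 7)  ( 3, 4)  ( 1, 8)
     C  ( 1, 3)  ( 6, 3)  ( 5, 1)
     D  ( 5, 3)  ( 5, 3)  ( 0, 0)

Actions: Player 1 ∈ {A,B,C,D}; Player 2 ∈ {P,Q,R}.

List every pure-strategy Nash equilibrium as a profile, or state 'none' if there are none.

(A,P): not NE [P1→B gives 7>2; P2→Q gives 9>5]
(A,Q): NE
(A,R): not NE [P2→Q gives 9>1]
(B,P): not NE [P2→R gives 8>7]
(B,Q): not NE [P1→A gives 7>3; P2→R gives 8>4]
(B,R): not NE [P1→A gives 8>1]
(C,P): not NE [P1→B gives 7>1]
(C,Q): not NE [P1→A gives 7>6]
(C,R): not NE [P1→A gives 8>5; P2→Q gives 3>1]
(D,P): not NE [P1→B gives 7>5]
(D,Q): not NE [P1→A gives 7>5]
(D,R): not NE [P1→A gives 8>0; P2→Q gives 3>0]

Nash profiles: (A,Q)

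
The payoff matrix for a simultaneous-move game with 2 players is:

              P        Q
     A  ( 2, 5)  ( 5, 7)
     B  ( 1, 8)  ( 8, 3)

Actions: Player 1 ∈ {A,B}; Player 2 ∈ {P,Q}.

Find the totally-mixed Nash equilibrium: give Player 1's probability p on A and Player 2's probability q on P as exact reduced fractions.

P1 indiff ⇒ q·2+(1-q)·5 = q·1+(1-q)·8 ⇒ q(1) = (1-q)(3) ⇒ q = 3/4
P2 indiff ⇒ p·5+(1-p)·8 = p·7+(1-p)·3 ⇒ p(-2) = (1-p)(-5) ⇒ p = 5/7

P1 mixes 5/7 on A; P2 mixes 3/4 on P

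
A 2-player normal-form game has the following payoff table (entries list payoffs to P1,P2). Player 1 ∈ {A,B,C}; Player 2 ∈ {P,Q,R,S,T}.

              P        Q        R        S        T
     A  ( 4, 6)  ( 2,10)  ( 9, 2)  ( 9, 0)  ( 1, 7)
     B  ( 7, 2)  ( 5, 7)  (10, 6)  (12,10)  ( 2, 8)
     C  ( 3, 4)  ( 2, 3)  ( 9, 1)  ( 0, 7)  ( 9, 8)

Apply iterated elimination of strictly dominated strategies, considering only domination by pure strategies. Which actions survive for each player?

IESDS → P1:{B,C} P2:{S,T}

P1 drop A (B beats it: P:7>4 Q:5>2 R:10>9 S:12>9 T:2>1)
P2 drop P (S beats it: B:10>2 C:7>4)
P2 drop Q (S beats it: B:10>7 C:7>3)
P2 drop R (S beats it: B:10>6 C:7>1)
P1→{B,C} P2→{S,T}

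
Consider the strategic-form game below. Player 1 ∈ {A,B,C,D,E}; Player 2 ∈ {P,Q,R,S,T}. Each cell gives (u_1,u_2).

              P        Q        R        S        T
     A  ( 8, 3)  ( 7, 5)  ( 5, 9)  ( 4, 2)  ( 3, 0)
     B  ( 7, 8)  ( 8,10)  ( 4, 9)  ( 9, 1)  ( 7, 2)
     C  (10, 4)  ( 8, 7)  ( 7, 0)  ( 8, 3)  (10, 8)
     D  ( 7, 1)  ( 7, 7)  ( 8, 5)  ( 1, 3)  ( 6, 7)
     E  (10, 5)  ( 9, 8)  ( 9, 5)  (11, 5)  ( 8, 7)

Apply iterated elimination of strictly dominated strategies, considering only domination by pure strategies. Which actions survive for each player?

IESDS → P1:{C,E} P2:{Q,T}

P1 drop A (C beats it: P:10>8 Q:8>7 R:7>5 S:8>4 T:10>3)
P1 drop B (E beats it: P:10>7 Q:9>8 R:9>4 S:11>9 T:8>7)
P1 drop D (E beats it: P:10>7 Q:9>7 R:9>8 S:11>1 T:8>6)
P2 drop P (Q beats it: C:7>4 E:8>5)
P2 drop R (Q beats it: C:7>0 E:8>5)
P2 drop S (Q beats it: C:7>3 E:8>5)
P1→{C,E} P2→{Q,T}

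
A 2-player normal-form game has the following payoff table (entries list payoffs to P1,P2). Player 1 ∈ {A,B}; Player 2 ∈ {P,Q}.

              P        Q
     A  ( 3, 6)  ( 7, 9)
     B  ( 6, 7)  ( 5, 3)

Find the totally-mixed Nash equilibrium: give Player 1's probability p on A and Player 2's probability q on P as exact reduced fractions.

P1 indiff ⇒ q·3+(1-q)·7 = q·6+(1-q)·5 ⇒ q(-3) = (1-q)(-2) ⇒ q = 2/5
P2 indiff ⇒ p·6+(1-p)·7 = p·9+(1-p)·3 ⇒ p(-3) = (1-p)(-4) ⇒ p = 4/7

P1 mixes 4/7 on A; P2 mixes 2/5 on P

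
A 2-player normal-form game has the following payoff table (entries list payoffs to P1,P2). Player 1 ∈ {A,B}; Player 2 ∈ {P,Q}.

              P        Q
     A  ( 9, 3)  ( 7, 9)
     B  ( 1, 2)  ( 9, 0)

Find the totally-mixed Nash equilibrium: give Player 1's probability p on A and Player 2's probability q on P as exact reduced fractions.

P1 indiff ⇒ q·9+(1-q)·7 = q·1+(1-q)·9 ⇒ q(8) = (1-q)(2) ⇒ q = 1/5
P2 indiff ⇒ p·3+(1-p)·2 = p·9+(1-p)·0 ⇒ p(-6) = (1-p)(-2) ⇒ p = 1/4

p=1/4, q=1/5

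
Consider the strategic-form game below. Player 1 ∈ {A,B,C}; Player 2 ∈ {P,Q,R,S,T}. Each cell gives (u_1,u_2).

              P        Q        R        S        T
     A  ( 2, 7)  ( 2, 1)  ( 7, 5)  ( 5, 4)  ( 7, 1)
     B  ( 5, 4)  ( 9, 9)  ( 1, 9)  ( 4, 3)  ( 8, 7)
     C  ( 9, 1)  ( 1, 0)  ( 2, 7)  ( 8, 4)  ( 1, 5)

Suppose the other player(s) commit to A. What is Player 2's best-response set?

P2 best: {P}

u_2(P vs A) = 7
u_2(Q vs A) = 1
u_2(R vs A) = 5
u_2(S vs A) = 4
u_2(T vs A) = 1
max payoff 7 at {P}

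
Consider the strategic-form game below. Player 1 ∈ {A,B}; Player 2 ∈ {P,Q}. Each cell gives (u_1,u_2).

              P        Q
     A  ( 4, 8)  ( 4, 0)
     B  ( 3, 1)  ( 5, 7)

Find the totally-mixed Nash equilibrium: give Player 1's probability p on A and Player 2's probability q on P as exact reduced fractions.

p=3/7, q=1/2

P1 indiff ⇒ q·4+(1-q)·4 = q·3+(1-q)·5 ⇒ q(1) = (1-q)(1) ⇒ q = 1/2
P2 indiff ⇒ p·8+(1-p)·1 = p·0+(1-p)·7 ⇒ p(8) = (1-p)(6) ⇒ p = 3/7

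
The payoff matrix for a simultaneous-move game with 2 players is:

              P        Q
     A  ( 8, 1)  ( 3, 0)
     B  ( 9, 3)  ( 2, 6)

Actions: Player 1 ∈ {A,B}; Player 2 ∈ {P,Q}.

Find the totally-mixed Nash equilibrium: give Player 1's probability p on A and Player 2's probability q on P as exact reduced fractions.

p=3/4, q=1/2

P1 indiff ⇒ q·8+(1-q)·3 = q·9+(1-q)·2 ⇒ q(-1) = (1-q)(-1) ⇒ q = 1/2
P2 indiff ⇒ p·1+(1-p)·3 = p·0+(1-p)·6 ⇒ p(1) = (1-p)(3) ⇒ p = 3/4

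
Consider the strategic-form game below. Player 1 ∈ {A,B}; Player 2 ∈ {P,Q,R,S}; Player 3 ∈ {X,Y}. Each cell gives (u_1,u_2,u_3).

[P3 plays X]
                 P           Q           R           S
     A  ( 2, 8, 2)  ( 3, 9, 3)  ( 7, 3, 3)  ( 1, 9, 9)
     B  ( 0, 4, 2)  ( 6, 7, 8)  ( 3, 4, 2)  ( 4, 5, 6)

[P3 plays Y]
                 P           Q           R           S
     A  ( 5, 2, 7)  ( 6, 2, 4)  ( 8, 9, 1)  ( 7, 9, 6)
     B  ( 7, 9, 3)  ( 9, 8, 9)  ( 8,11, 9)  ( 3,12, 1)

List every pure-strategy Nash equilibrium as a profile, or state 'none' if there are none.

(A,P,X): not NE [P2→S gives 9>8; P3→Y gives 7>2]
(A,P,Y): not NE [P1→B gives 7>5; P2→S gives 9>2]
(A,Q,X): not NE [P1→B gives 6>3; P3→Y gives 4>3]
(A,Q,Y): not NE [P1→B gives 9>6; P2→S gives 9>2]
(A,R,X): not NE [P2→S gives 9>3]
(A,R,Y): not NE [P3→X gives 3>1]
(A,S,X): not NE [P1→B gives 4>1]
(A,S,Y): not NE [P3→X gives 9>6]
(B,P,X): not NE [P1→A gives 2>0; P2→Q gives 7>4; P3→Y gives 3>2]
(B,P,Y): not NE [P2→S gives 12>9]
(B,Q,X): not NE [P3→Y gives 9>8]
(B,Q,Y): not NE [P2→S gives 12>8]
(B,R,X): not NE [P1→A gives 7>3; P2→Q gives 7>4; P3→Y gives 9>2]
(B,R,Y): not NE [P2→S gives 12>11]
(B,S,X): not NE [P2→Q gives 7>5]
(B,S,Y): not NE [P1→A gives 7>3; P3→X gives 6>1]

Equilibria: none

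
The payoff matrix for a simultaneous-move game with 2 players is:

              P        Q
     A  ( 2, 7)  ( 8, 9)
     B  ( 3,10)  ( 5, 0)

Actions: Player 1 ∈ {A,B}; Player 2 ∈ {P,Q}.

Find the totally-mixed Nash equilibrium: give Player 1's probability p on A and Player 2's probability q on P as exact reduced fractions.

P1 indiff ⇒ q·2+(1-q)·8 = q·3+(1-q)·5 ⇒ q(-1) = (1-q)(-3) ⇒ q = 3/4
P2 indiff ⇒ p·7+(1-p)·10 = p·9+(1-p)·0 ⇒ p(-2) = (1-p)(-10) ⇒ p = 5/6

(p,q) = (5/6, 3/4)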